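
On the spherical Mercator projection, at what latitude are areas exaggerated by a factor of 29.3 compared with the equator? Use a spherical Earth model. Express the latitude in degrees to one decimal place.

Mercator areal scale is sec²φ.
sec²φ = 29.3  ⇒  cos²φ = 0.03413  ⇒  cos φ = 0.1847.
φ = arccos(0.1847) ≈ 79.4°.

79.4°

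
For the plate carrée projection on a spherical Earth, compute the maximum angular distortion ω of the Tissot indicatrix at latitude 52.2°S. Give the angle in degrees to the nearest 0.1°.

For the equirectangular projection with φ₀ = 0 (plate carrée), h = 1 along meridians and k = sec φ along parallels.
At 52.2°: h = 1.000, k = 1.632; principal scales a = 1.632, b = 1.000.
sin(ω/2) = (a − b)/(a + b) = 0.6316/2.632 = 0.2400, so ω = 2 arcsin(0.2400) ≈ 27.8°.

27.8°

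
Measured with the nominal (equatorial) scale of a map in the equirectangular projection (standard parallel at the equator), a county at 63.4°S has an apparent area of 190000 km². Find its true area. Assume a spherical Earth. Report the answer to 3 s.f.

Plate carrée maps x = Rλ, y = Rφ. The meridian scale is h = 1 and the parallel scale is k = 1/cos φ = sec φ.
Areal scale = h·k = 1 × sec φ; at 63.4°, h = 1.000, k = 2.233, so h·k = 2.233.
True area = apparent / (areal scale) = 190000 / 2.233 ≈ 85100 km².

85100 km²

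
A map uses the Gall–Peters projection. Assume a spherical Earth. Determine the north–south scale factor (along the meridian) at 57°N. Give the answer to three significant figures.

0.770

Gall–Peters is a cylindrical equal-area projection with standard parallels at ±45°. For cylindrical equal-area with standard parallel φ₀, h = cos φ / cos φ₀ and k = cos φ₀ / cos φ, so h·k = 1.
h = cos 57° / cos 45° = 0.5446/0.7071 = 0.7702.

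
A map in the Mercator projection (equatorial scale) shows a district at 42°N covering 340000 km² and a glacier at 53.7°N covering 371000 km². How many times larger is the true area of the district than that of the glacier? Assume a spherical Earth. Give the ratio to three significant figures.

1.44

Since Mercator area scale is 1/cos²φ, the true area equals the apparent area multiplied by cos²φ.
True area of district: 340000 × cos²(42°) = 340000 × 0.5523 = 187800 km².
True area of glacier: 371000 × cos²(53.7°) = 371000 × 0.3505 = 130000 km².
Ratio = 187800 / 130000 ≈ 1.44.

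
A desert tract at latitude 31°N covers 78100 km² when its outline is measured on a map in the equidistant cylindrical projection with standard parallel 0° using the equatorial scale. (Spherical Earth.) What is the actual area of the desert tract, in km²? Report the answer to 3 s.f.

66900 km²

Plate carrée maps x = Rλ, y = Rφ. The meridian scale is h = 1 and the parallel scale is k = 1/cos φ = sec φ.
Areal scale = h·k = 1 × sec φ; at 31°, h = 1.000, k = 1.167, so h·k = 1.167.
True area = apparent / (areal scale) = 78100 / 1.167 ≈ 66900 km².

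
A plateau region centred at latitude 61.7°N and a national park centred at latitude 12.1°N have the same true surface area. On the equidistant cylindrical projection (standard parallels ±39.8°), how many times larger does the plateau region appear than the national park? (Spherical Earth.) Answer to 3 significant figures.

In the equirectangular projection with standard parallel φ₀ = 39.8° (x = Rλ cos φ₀, y = Rφ), meridians are true-scale (h = 1) and the parallel scale is k = cos φ₀ / cos φ.
Areal scale at 61.7°: h·k = 1.000 × 1.621 = 1.621.
Areal scale at 12.1°: h·k = 1.000 × 0.7857 = 0.7857.
Ratio = 1.621/0.7857 ≈ 2.06.

2.06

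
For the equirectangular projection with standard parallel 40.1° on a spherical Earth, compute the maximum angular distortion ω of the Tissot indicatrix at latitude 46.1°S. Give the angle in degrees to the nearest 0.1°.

With standard parallel φ₀ = 40.1°, the equirectangular projection gives x = Rλ cos φ₀, y = Rφ, so h = 1 and k = cos 40.1° / cos φ.
At 46.1°: h = 1.000, k = 1.103; principal scales a = 1.103, b = 1.000.
sin(ω/2) = (a − b)/(a + b) = 0.1031/2.103 = 0.04904, so ω = 2 arcsin(0.04904) ≈ 5.6°.

5.6°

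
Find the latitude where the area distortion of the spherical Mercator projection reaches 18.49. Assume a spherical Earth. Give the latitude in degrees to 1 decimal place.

Mercator areal scale is sec²φ.
sec²φ = 18.49  ⇒  cos²φ = 0.05408  ⇒  cos φ = 0.2326.
φ = arccos(0.2326) ≈ 76.6°.

76.6°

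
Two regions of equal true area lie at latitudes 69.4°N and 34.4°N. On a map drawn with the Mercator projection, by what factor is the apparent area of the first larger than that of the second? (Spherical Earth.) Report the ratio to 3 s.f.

Mercator is conformal with k = sec φ, so areal scale = k² = sec²φ.
At 69.4°: sec²(69.4°) = 1/0.3518² = 8.078.
At 34.4°: sec²(34.4°) = 1/0.8251² = 1.469.
Ratio = 8.078/1.469 = cos²(34.4°)/cos²(69.4°) ≈ 5.50.

5.50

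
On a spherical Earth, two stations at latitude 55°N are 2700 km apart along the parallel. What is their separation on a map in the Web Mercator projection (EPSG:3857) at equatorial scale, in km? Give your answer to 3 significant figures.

4710 km

The Mercator projection is conformal; its linear scale factor is the same in every direction and equals sec φ = 1/cos φ.
Along the parallel, k = sec 55° = 1/0.5736 = 1.743.
Map distance = 2700 × 1.743 ≈ 4710 km.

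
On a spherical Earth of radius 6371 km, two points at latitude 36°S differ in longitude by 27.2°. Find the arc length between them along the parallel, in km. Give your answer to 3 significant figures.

2450 km

Arc length along a parallel = R cos φ · Δλ (with Δλ in radians).
= 6371 × cos 36° × (27.2° × π/180) = 6371 × 0.8090 × 0.4747 ≈ 2450 km.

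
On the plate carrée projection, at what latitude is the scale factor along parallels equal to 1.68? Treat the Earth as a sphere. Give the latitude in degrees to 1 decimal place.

Plate carrée: h = 1, k = sec φ along parallels.
sec φ = 1.68  ⇒  cos φ = 0.5952  ⇒  φ ≈ 53.5°.

53.5°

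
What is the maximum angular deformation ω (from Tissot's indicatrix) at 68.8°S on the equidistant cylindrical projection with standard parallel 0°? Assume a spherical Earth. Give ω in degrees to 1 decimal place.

Plate carrée maps x = Rλ, y = Rφ. The meridian scale is h = 1 and the parallel scale is k = 1/cos φ = sec φ.
At 68.8°: h = 1.000, k = 2.765; principal scales a = 2.765, b = 1.000.
sin(ω/2) = (a − b)/(a + b) = 1.765/3.765 = 0.4688, so ω = 2 arcsin(0.4688) ≈ 55.9°.

55.9°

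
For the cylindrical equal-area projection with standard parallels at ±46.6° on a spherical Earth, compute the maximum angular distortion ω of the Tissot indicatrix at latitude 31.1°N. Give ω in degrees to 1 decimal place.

For cylindrical equal-area with standard parallel φ₀, h = cos φ / cos φ₀ and k = cos φ₀ / cos φ, so h·k = 1.
At 31.1°: h = 1.246, k = 0.8024; principal scales a = 1.246, b = 0.8024.
sin(ω/2) = (a − b)/(a + b) = 0.4438/2.049 = 0.2166, so ω = 2 arcsin(0.2166) ≈ 25.0°.

25.0°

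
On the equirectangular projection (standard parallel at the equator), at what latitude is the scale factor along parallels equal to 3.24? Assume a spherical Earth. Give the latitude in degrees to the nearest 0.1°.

Plate carrée: h = 1, k = sec φ along parallels.
sec φ = 3.24  ⇒  cos φ = 0.3086  ⇒  φ ≈ 72.0°.

72.0°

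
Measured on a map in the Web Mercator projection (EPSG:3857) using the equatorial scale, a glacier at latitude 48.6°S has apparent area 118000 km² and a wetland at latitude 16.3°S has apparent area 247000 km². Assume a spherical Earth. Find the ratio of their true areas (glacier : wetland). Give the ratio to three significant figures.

On Mercator the areal scale is sec²φ, so true area = apparent × cos²φ.
True area of glacier: 118000 × cos²(48.6°) = 118000 × 0.4373 = 51610 km².
True area of wetland: 247000 × cos²(16.3°) = 247000 × 0.9212 = 227500 km².
Ratio = 51610 / 227500 ≈ 0.227.

0.227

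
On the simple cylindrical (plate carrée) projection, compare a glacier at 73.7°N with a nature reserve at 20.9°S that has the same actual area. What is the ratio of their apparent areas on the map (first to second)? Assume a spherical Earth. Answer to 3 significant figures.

3.33

In the plate carrée (x = Rλ, y = Rφ), meridians are true-scale (h = 1) and parallels are stretched by k = sec φ.
Areal scale at 73.7°: h·k = 1.000 × 3.563 = 3.563.
Areal scale at 20.9°: h·k = 1.000 × 1.070 = 1.070.
Ratio = 3.563/1.070 ≈ 3.33.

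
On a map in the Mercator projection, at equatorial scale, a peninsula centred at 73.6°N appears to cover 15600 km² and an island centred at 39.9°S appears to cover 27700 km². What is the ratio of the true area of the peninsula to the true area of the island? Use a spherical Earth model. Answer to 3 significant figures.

0.0763

On Mercator the areal scale is sec²φ, so true area = apparent × cos²φ.
True area of peninsula: 15600 × cos²(73.6°) = 15600 × 0.07972 = 1244 km².
True area of island: 27700 × cos²(39.9°) = 27700 × 0.5885 = 16300 km².
Ratio = 1244 / 16300 ≈ 0.0763.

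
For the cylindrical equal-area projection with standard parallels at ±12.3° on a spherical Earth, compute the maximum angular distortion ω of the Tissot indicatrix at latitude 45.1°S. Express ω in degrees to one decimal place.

36.6°

A cylindrical equal-area projection with standard parallel φ₀ has meridian scale h = cos φ / cos φ₀ and parallel scale k = cos φ₀ / cos φ (so areas are preserved, h·k = 1).
At 45.1°: h = 0.7225, k = 1.384; principal scales a = 1.384, b = 0.7225.
sin(ω/2) = (a − b)/(a + b) = 0.6617/2.107 = 0.3141, so ω = 2 arcsin(0.3141) ≈ 36.6°.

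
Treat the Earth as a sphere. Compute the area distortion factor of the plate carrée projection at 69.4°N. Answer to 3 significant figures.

Plate carrée maps x = Rλ, y = Rφ. The meridian scale is h = 1 and the parallel scale is k = 1/cos φ = sec φ.
Areal scale = h·k = 1 × sec φ; at 69.4°, h = 1.000, k = 2.842, so h·k = 2.842.

2.84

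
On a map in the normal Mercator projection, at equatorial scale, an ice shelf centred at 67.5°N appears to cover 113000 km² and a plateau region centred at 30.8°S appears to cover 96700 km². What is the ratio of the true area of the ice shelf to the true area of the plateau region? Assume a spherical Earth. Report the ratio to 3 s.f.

Since Mercator area scale is 1/cos²φ, the true area equals the apparent area multiplied by cos²φ.
True area of ice shelf: 113000 × cos²(67.5°) = 113000 × 0.1464 = 16550 km².
True area of plateau region: 96700 × cos²(30.8°) = 96700 × 0.7378 = 71350 km².
Ratio = 16550 / 71350 ≈ 0.232.

0.232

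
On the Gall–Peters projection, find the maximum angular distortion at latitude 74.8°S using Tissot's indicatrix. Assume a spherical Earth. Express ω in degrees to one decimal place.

The Gall–Peters projection is cylindrical equal-area with φ₀ = 45°. Cylindrical equal-area (φ₀ = 45°): h = cos φ / cos 45° along meridians, k = cos 45° / cos φ along parallels; h·k = 1.
At 74.8°: h = 0.3708, k = 2.697; principal scales a = 2.697, b = 0.3708.
sin(ω/2) = (a − b)/(a + b) = 2.326/3.068 = 0.7583, so ω = 2 arcsin(0.7583) ≈ 98.6°.

98.6°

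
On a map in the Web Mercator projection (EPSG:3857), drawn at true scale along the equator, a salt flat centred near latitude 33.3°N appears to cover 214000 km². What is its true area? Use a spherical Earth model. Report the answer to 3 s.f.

149000 km²

Mercator is conformal, so the point scale is isotropic: h = k = sec φ = 1/cos φ.
Areal scale = k² = sec²φ = 1/cos²(33.3°) = 1/0.8358² = 1.431.
True area = apparent / (areal scale) = 214000 / 1.431 ≈ 149000 km².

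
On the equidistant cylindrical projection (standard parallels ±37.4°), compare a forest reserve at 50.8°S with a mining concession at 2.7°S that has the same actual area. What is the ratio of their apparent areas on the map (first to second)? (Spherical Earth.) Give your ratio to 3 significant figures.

With standard parallel φ₀ = 37.4°, the equirectangular projection gives x = Rλ cos φ₀, y = Rφ, so h = 1 and k = cos 37.4° / cos φ.
Areal scale at 50.8°: h·k = 1.000 × 1.257 = 1.257.
Areal scale at 2.7°: h·k = 1.000 × 0.7953 = 0.7953.
Ratio = 1.257/0.7953 ≈ 1.58.

1.58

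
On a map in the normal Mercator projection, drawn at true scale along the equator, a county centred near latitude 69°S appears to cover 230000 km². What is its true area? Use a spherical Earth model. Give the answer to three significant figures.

Mercator is conformal, so the point scale is isotropic: h = k = sec φ = 1/cos φ.
Areal scale = k² = sec²φ = 1/cos²(69°) = 1/0.3584² = 7.786.
True area = apparent / (areal scale) = 230000 / 7.786 ≈ 29500 km².

29500 km²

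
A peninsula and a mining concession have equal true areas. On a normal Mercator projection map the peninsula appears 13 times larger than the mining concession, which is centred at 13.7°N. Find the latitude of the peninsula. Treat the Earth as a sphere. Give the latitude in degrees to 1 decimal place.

On Mercator, (apparent₁)/(apparent₂) = sec²φ₁ / sec²φ₂ when true areas are equal.
cos²φ₂ / cos²φ₁ = 13  ⇒  cos φ₁ = cos 13.7° / √13 = 0.9715/3.606 = 0.2695.
φ₁ = arccos(0.2695) ≈ 74.4°.

74.4°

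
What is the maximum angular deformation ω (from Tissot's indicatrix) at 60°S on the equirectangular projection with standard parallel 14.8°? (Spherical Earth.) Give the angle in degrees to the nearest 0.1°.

The equidistant cylindrical projection with φ₀ = 14.8° has h = 1 (meridians true) and k = cos φ₀ / cos φ along parallels.
At 60°: h = 1.000, k = 1.934; principal scales a = 1.934, b = 1.000.
sin(ω/2) = (a − b)/(a + b) = 0.9336/2.934 = 0.3183, so ω = 2 arcsin(0.3183) ≈ 37.1°.

37.1°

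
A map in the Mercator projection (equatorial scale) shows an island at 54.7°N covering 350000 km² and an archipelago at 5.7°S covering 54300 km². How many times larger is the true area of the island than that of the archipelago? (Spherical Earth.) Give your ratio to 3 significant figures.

On Mercator the areal scale is sec²φ, so true area = apparent × cos²φ.
True area of island: 350000 × cos²(54.7°) = 350000 × 0.3339 = 116900 km².
True area of archipelago: 54300 × cos²(5.7°) = 54300 × 0.9901 = 53760 km².
Ratio = 116900 / 53760 ≈ 2.17.

2.17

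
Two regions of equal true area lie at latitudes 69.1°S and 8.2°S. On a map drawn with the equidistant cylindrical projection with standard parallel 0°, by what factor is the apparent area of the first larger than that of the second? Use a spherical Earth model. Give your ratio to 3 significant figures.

For the equirectangular projection with φ₀ = 0 (plate carrée), h = 1 along meridians and k = sec φ along parallels.
Areal scale at 69.1°: h·k = 1.000 × 2.803 = 2.803.
Areal scale at 8.2°: h·k = 1.000 × 1.010 = 1.010.
Ratio = 2.803/1.010 ≈ 2.77.

2.77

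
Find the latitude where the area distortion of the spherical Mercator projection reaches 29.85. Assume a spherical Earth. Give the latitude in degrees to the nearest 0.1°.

Mercator areal scale is sec²φ.
sec²φ = 29.85  ⇒  cos²φ = 0.03350  ⇒  cos φ = 0.1830.
φ = arccos(0.1830) ≈ 79.5°.

79.5°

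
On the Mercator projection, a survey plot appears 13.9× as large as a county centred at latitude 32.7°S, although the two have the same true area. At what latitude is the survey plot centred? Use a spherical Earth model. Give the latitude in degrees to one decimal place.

77.0°

Mercator areal scale is sec²φ, so apparent-area ratio = sec²φ₁ / sec²φ₂ = cos²φ₂ / cos²φ₁.
cos²φ₂ / cos²φ₁ = 13.9  ⇒  cos φ₁ = cos 32.7° / √13.9 = 0.8415/3.728 = 0.2257.
φ₁ = arccos(0.2257) ≈ 77.0°.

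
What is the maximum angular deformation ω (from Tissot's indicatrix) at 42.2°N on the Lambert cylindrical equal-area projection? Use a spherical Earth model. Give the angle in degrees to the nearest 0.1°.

The Lambert cylindrical equal-area projection is the cylindrical equal-area projection with its standard parallel at the equator (φ₀ = 0). For cylindrical equal-area with standard parallel φ₀, h = cos φ / cos φ₀ and k = cos φ₀ / cos φ, so h·k = 1.
At 42.2°: h = 0.7408, k = 1.350; principal scales a = 1.350, b = 0.7408.
sin(ω/2) = (a − b)/(a + b) = 0.6091/2.091 = 0.2913, so ω = 2 arcsin(0.2913) ≈ 33.9°.

33.9°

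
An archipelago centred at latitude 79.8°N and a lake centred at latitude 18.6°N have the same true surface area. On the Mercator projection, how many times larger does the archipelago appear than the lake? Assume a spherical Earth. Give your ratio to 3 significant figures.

28.6

On Mercator, area is exaggerated by sec²φ = 1/cos²φ.
At 79.8°: sec²(79.8°) = 1/0.1771² = 31.89.
At 18.6°: sec²(18.6°) = 1/0.9478² = 1.113.
Ratio = 31.89/1.113 = cos²(18.6°)/cos²(79.8°) ≈ 28.6.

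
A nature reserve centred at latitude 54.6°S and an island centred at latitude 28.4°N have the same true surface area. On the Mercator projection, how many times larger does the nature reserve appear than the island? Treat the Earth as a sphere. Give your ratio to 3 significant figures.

2.31

On Mercator, area is exaggerated by sec²φ = 1/cos²φ.
At 54.6°: sec²(54.6°) = 1/0.5793² = 2.980.
At 28.4°: sec²(28.4°) = 1/0.8796² = 1.292.
Ratio = 2.980/1.292 = cos²(28.4°)/cos²(54.6°) ≈ 2.31.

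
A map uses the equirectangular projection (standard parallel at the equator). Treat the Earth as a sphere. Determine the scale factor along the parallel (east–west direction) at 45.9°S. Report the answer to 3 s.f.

1.44

Plate carrée maps x = Rλ, y = Rφ. The meridian scale is h = 1 and the parallel scale is k = 1/cos φ = sec φ.
k = 1/cos 45.9° = 1/0.6959 = 1.437.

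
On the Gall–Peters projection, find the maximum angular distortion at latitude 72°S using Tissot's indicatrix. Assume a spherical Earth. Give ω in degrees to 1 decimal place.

85.6°

The Gall–Peters projection is cylindrical equal-area with φ₀ = 45°. A cylindrical equal-area projection with standard parallel φ₀ has meridian scale h = cos φ / cos φ₀ and parallel scale k = cos φ₀ / cos φ (so areas are preserved, h·k = 1).
At 72°: h = 0.4370, k = 2.288; principal scales a = 2.288, b = 0.4370.
sin(ω/2) = (a − b)/(a + b) = 1.851/2.725 = 0.6793, so ω = 2 arcsin(0.6793) ≈ 85.6°.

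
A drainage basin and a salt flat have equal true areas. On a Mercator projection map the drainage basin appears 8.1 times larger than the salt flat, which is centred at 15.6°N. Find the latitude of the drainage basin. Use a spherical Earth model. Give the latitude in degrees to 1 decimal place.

On Mercator, (apparent₁)/(apparent₂) = sec²φ₁ / sec²φ₂ when true areas are equal.
cos²φ₂ / cos²φ₁ = 8.1  ⇒  cos φ₁ = cos 15.6° / √8.1 = 0.9632/2.846 = 0.3384.
φ₁ = arccos(0.3384) ≈ 70.2°.

70.2°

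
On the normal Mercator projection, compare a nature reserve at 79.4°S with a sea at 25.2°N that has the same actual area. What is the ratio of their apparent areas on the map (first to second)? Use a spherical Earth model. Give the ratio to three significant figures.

Mercator areal scale is sec²φ.
At 79.4°: sec²(79.4°) = 1/0.1840² = 29.55.
At 25.2°: sec²(25.2°) = 1/0.9048² = 1.221.
Ratio = 29.55/1.221 = cos²(25.2°)/cos²(79.4°) ≈ 24.2.

24.2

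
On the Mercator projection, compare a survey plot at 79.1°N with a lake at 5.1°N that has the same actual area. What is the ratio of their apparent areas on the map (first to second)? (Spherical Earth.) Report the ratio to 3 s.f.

27.7

Mercator areal scale is sec²φ.
At 79.1°: sec²(79.1°) = 1/0.1891² = 27.97.
At 5.1°: sec²(5.1°) = 1/0.9960² = 1.008.
Ratio = 27.97/1.008 = cos²(5.1°)/cos²(79.1°) ≈ 27.7.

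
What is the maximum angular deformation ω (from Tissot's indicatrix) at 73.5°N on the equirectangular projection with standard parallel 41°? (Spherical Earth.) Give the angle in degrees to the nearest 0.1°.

The equidistant cylindrical projection with φ₀ = 41° has h = 1 (meridians true) and k = cos φ₀ / cos φ along parallels.
At 73.5°: h = 1.000, k = 2.657; principal scales a = 2.657, b = 1.000.
sin(ω/2) = (a − b)/(a + b) = 1.657/3.657 = 0.4531, so ω = 2 arcsin(0.4531) ≈ 53.9°.

53.9°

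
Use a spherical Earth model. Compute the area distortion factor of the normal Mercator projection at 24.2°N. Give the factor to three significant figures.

The Mercator projection is conformal; its linear scale factor is the same in every direction and equals sec φ = 1/cos φ.
Areal scale = k² = sec²φ = 1/cos²(24.2°) = 1/0.9121² = 1.202.

1.20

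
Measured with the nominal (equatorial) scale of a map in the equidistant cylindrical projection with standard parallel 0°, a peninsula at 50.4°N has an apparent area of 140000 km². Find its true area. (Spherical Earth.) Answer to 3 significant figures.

In the plate carrée (x = Rλ, y = Rφ), meridians are true-scale (h = 1) and parallels are stretched by k = sec φ.
Areal scale = h·k = 1 × sec φ; at 50.4°, h = 1.000, k = 1.569, so h·k = 1.569.
True area = apparent / (areal scale) = 140000 / 1.569 ≈ 89200 km².

89200 km²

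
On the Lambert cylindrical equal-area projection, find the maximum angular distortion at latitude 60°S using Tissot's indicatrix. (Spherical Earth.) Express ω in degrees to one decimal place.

73.7°

The Lambert cylindrical equal-area projection is the cylindrical equal-area projection with its standard parallel at the equator (φ₀ = 0). For cylindrical equal-area with standard parallel φ₀, h = cos φ / cos φ₀ and k = cos φ₀ / cos φ, so h·k = 1.
At 60°: h = 0.5000, k = 2.000; principal scales a = 2.000, b = 0.5000.
sin(ω/2) = (a − b)/(a + b) = 1.500/2.500 = 0.6000, so ω = 2 arcsin(0.6000) ≈ 73.7°.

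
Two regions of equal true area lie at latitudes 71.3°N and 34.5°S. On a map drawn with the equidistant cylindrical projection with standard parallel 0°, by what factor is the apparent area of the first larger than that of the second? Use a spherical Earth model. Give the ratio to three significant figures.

In the plate carrée (x = Rλ, y = Rφ), meridians are true-scale (h = 1) and parallels are stretched by k = sec φ.
Areal scale at 71.3°: h·k = 1.000 × 3.119 = 3.119.
Areal scale at 34.5°: h·k = 1.000 × 1.213 = 1.213.
Ratio = 3.119/1.213 ≈ 2.57.

2.57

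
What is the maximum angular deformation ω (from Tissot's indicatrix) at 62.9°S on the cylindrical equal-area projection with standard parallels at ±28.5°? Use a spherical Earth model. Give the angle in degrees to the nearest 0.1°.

For cylindrical equal-area with standard parallel φ₀, h = cos φ / cos φ₀ and k = cos φ₀ / cos φ, so h·k = 1.
At 62.9°: h = 0.5184, k = 1.929; principal scales a = 1.929, b = 0.5184.
sin(ω/2) = (a − b)/(a + b) = 1.411/2.448 = 0.5764, so ω = 2 arcsin(0.5764) ≈ 70.4°.

70.4°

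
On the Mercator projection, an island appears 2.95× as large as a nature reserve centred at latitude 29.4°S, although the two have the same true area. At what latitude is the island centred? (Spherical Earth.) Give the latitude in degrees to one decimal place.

59.5°

For equal true areas on Mercator, apparent areas scale as sec²φ, so the ratio is cos²φ₂ / cos²φ₁.
cos²φ₂ / cos²φ₁ = 2.95  ⇒  cos φ₁ = cos 29.4° / √2.95 = 0.8712/1.718 = 0.5072.
φ₁ = arccos(0.5072) ≈ 59.5°.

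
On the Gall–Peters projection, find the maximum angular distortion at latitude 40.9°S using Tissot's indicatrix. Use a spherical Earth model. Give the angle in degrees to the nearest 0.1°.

7.6°

Gall–Peters is a cylindrical equal-area projection with standard parallels at ±45°. A cylindrical equal-area projection with standard parallel φ₀ has meridian scale h = cos φ / cos φ₀ and parallel scale k = cos φ₀ / cos φ (so areas are preserved, h·k = 1).
At 40.9°: h = 1.069, k = 0.9355; principal scales a = 1.069, b = 0.9355.
sin(ω/2) = (a − b)/(a + b) = 0.1334/2.004 = 0.06657, so ω = 2 arcsin(0.06657) ≈ 7.6°.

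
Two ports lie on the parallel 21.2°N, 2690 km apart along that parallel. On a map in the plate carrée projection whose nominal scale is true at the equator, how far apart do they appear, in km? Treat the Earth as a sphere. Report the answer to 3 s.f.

For the equirectangular projection with φ₀ = 0 (plate carrée), h = 1 along meridians and k = sec φ along parallels.
Along the parallel, k = sec 21.2° = 1/0.9323 = 1.073.
Map distance = 2690 × 1.073 ≈ 2890 km.

2890 km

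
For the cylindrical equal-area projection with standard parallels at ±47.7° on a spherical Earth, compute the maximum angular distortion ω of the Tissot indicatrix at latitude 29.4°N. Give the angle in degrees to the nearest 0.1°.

Cylindrical equal-area (φ₀ = 47.7°): h = cos φ / cos 47.7° along meridians, k = cos 47.7° / cos φ along parallels; h·k = 1.
At 29.4°: h = 1.294, k = 0.7725; principal scales a = 1.294, b = 0.7725.
sin(ω/2) = (a − b)/(a + b) = 0.5220/2.067 = 0.2525, so ω = 2 arcsin(0.2525) ≈ 29.3°.

29.3°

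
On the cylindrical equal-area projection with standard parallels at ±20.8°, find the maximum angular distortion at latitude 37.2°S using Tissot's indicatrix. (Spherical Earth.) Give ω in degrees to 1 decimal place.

18.3°

For cylindrical equal-area with standard parallel φ₀, h = cos φ / cos φ₀ and k = cos φ₀ / cos φ, so h·k = 1.
At 37.2°: h = 0.8521, k = 1.174; principal scales a = 1.174, b = 0.8521.
sin(ω/2) = (a − b)/(a + b) = 0.3216/2.026 = 0.1587, so ω = 2 arcsin(0.1587) ≈ 18.3°.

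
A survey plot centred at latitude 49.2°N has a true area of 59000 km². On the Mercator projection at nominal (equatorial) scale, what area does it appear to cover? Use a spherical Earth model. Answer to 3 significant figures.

138000 km²

The Mercator projection is conformal; its linear scale factor is the same in every direction and equals sec φ = 1/cos φ.
Areal scale = k² = sec²φ = 1/cos²(49.2°) = 1/0.6534² = 2.342.
Apparent area = 59000 × 2.342 ≈ 138000 km².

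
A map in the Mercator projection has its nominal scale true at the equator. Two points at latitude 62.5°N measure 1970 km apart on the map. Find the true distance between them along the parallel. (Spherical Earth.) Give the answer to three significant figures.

The Mercator projection is conformal; its linear scale factor is the same in every direction and equals sec φ = 1/cos φ.
Along the parallel at 62.5°, map distances are exaggerated by k = sec 62.5° = 2.166.
True distance = 1970 / 2.166 = 1970 × cos 62.5° ≈ 910 km.

910 km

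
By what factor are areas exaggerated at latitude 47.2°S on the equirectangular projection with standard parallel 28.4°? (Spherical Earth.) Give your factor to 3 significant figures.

1.29

In the equirectangular projection with standard parallel φ₀ = 28.4° (x = Rλ cos φ₀, y = Rφ), meridians are true-scale (h = 1) and the parallel scale is k = cos φ₀ / cos φ.
Areal scale = h·k = 1 × cos φ₀ / cos φ; at 47.2°, h = 1.000, k = 1.295, so h·k = 1.295.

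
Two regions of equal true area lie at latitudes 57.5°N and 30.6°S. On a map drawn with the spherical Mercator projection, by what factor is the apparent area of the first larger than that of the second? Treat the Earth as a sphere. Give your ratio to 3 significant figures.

2.57

Mercator areal scale is sec²φ.
At 57.5°: sec²(57.5°) = 1/0.5373² = 3.464.
At 30.6°: sec²(30.6°) = 1/0.8607² = 1.350.
Ratio = 3.464/1.350 = cos²(30.6°)/cos²(57.5°) ≈ 2.57.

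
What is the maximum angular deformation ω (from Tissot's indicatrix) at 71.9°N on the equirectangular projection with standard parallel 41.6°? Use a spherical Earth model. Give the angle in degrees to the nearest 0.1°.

The equidistant cylindrical projection with φ₀ = 41.6° has h = 1 (meridians true) and k = cos φ₀ / cos φ along parallels.
At 71.9°: h = 1.000, k = 2.407; principal scales a = 2.407, b = 1.000.
sin(ω/2) = (a − b)/(a + b) = 1.407/3.407 = 0.4130, so ω = 2 arcsin(0.4130) ≈ 48.8°.

48.8°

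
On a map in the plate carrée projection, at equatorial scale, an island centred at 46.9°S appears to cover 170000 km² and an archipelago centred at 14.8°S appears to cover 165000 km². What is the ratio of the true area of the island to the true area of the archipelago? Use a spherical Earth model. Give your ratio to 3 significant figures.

0.728

On the plate carrée, areal scale = h·k = 1 × sec φ, so true area = apparent × cos φ.
True area of island: 170000 × cos(46.9°) = 170000 × 0.6833 = 116200 km².
True area of archipelago: 165000 × cos(14.8°) = 165000 × 0.9668 = 159500 km².
Ratio = 116200 / 159500 ≈ 0.728.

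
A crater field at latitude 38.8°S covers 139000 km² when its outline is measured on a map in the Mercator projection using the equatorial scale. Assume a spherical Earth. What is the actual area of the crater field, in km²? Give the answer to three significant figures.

For Mercator, h = k = sec φ (a conformal cylindrical projection has a single point scale, 1/cos φ).
Areal scale = k² = sec²φ = 1/cos²(38.8°) = 1/0.7793² = 1.646.
True area = apparent / (areal scale) = 139000 / 1.646 ≈ 84400 km².

84400 km²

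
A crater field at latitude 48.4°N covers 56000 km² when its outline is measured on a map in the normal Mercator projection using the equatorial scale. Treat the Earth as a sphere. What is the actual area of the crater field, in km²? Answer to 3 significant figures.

24700 km²

The Mercator projection is conformal; its linear scale factor is the same in every direction and equals sec φ = 1/cos φ.
Areal scale = k² = sec²φ = 1/cos²(48.4°) = 1/0.6639² = 2.269.
True area = apparent / (areal scale) = 56000 / 2.269 ≈ 24700 km².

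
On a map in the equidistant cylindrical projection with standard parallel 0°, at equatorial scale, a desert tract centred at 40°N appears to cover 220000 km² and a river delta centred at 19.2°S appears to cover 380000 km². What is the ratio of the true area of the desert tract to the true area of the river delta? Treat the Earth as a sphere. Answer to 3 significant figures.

0.470

Plate carrée has h = 1 and k = sec φ, giving areal scale sec φ; true area = (apparent area) · cos φ.
True area of desert tract: 220000 × cos(40°) = 220000 × 0.7660 = 168500 km².
True area of river delta: 380000 × cos(19.2°) = 380000 × 0.9444 = 358900 km².
Ratio = 168500 / 358900 ≈ 0.470.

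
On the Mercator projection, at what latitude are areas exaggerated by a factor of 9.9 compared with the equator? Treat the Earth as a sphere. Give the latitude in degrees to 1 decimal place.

71.5°

Mercator areal scale is sec²φ.
sec²φ = 9.9  ⇒  cos²φ = 0.1010  ⇒  cos φ = 0.3178.
φ = arccos(0.3178) ≈ 71.5°.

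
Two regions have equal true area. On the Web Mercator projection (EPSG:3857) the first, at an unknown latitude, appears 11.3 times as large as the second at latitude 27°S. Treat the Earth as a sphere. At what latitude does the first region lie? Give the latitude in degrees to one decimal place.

Mercator areal scale is sec²φ, so apparent-area ratio = sec²φ₁ / sec²φ₂ = cos²φ₂ / cos²φ₁.
cos²φ₂ / cos²φ₁ = 11.3  ⇒  cos φ₁ = cos 27° / √11.3 = 0.8910/3.362 = 0.2651.
φ₁ = arccos(0.2651) ≈ 74.6°.

74.6°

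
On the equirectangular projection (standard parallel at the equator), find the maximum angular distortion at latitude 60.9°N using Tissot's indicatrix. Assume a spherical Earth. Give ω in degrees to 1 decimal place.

40.4°

In the plate carrée (x = Rλ, y = Rφ), meridians are true-scale (h = 1) and parallels are stretched by k = sec φ.
At 60.9°: h = 1.000, k = 2.056; principal scales a = 2.056, b = 1.000.
sin(ω/2) = (a − b)/(a + b) = 1.056/3.056 = 0.3456, so ω = 2 arcsin(0.3456) ≈ 40.4°.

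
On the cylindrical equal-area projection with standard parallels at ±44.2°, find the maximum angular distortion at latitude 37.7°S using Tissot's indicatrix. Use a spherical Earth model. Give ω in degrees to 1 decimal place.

11.3°

A cylindrical equal-area projection with standard parallel φ₀ has meridian scale h = cos φ / cos φ₀ and parallel scale k = cos φ₀ / cos φ (so areas are preserved, h·k = 1).
At 37.7°: h = 1.104, k = 0.9061; principal scales a = 1.104, b = 0.9061.
sin(ω/2) = (a − b)/(a + b) = 0.1976/2.010 = 0.09831, so ω = 2 arcsin(0.09831) ≈ 11.3°.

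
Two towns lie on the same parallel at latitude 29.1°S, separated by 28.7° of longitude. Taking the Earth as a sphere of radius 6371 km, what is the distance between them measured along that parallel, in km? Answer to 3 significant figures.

Arc length along a parallel = R cos φ · Δλ (with Δλ in radians).
= 6371 × cos 29.1° × (28.7° × π/180) = 6371 × 0.8738 × 0.5009 ≈ 2790 km.

2790 km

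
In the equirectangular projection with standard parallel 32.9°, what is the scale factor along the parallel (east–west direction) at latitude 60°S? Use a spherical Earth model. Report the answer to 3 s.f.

1.68

In the equirectangular projection with standard parallel φ₀ = 32.9° (x = Rλ cos φ₀, y = Rφ), meridians are true-scale (h = 1) and the parallel scale is k = cos φ₀ / cos φ.
k = cos 32.9° / cos 60° = 0.8396/0.5000 = 1.679.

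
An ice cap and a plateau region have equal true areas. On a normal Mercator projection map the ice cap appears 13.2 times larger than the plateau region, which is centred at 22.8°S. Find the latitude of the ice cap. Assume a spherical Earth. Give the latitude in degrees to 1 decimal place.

For equal true areas on Mercator, apparent areas scale as sec²φ, so the ratio is cos²φ₂ / cos²φ₁.
cos²φ₂ / cos²φ₁ = 13.2  ⇒  cos φ₁ = cos 22.8° / √13.2 = 0.9219/3.633 = 0.2537.
φ₁ = arccos(0.2537) ≈ 75.3°.

75.3°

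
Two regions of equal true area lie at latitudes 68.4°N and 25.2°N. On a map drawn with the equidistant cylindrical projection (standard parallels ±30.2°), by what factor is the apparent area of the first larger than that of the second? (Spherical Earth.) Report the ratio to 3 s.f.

2.46

With standard parallel φ₀ = 30.2°, the equirectangular projection gives x = Rλ cos φ₀, y = Rφ, so h = 1 and k = cos 30.2° / cos φ.
Areal scale at 68.4°: h·k = 1.000 × 2.348 = 2.348.
Areal scale at 25.2°: h·k = 1.000 × 0.9552 = 0.9552.
Ratio = 2.348/0.9552 ≈ 2.46.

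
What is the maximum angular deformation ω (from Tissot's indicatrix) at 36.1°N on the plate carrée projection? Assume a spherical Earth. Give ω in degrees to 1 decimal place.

Plate carrée maps x = Rλ, y = Rφ. The meridian scale is h = 1 and the parallel scale is k = 1/cos φ = sec φ.
At 36.1°: h = 1.000, k = 1.238; principal scales a = 1.238, b = 1.000.
sin(ω/2) = (a − b)/(a + b) = 0.2376/2.238 = 0.1062, so ω = 2 arcsin(0.1062) ≈ 12.2°.

12.2°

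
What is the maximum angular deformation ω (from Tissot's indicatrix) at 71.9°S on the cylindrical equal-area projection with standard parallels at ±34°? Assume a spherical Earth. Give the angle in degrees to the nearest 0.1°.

A cylindrical equal-area projection with standard parallel φ₀ has meridian scale h = cos φ / cos φ₀ and parallel scale k = cos φ₀ / cos φ (so areas are preserved, h·k = 1).
At 71.9°: h = 0.3747, k = 2.668; principal scales a = 2.668, b = 0.3747.
sin(ω/2) = (a − b)/(a + b) = 2.294/3.043 = 0.7537, so ω = 2 arcsin(0.7537) ≈ 97.8°.

97.8°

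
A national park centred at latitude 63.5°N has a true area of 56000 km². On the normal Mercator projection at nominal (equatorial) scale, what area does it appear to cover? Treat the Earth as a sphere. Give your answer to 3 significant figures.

281000 km²

For Mercator, h = k = sec φ (a conformal cylindrical projection has a single point scale, 1/cos φ).
Areal scale = k² = sec²φ = 1/cos²(63.5°) = 1/0.4462² = 5.023.
Apparent area = 56000 × 5.023 ≈ 281000 km².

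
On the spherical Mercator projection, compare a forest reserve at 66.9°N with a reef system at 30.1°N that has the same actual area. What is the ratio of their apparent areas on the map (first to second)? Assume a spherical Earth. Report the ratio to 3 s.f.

Mercator is conformal with k = sec φ, so areal scale = k² = sec²φ.
At 66.9°: sec²(66.9°) = 1/0.3923² = 6.497.
At 30.1°: sec²(30.1°) = 1/0.8652² = 1.336.
Ratio = 6.497/1.336 = cos²(30.1°)/cos²(66.9°) ≈ 4.86.

4.86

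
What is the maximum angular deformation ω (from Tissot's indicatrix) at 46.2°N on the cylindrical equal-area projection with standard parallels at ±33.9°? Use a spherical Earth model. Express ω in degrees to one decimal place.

20.7°

For cylindrical equal-area with standard parallel φ₀, h = cos φ / cos φ₀ and k = cos φ₀ / cos φ, so h·k = 1.
At 46.2°: h = 0.8339, k = 1.199; principal scales a = 1.199, b = 0.8339.
sin(ω/2) = (a − b)/(a + b) = 0.3653/2.033 = 0.1797, so ω = 2 arcsin(0.1797) ≈ 20.7°.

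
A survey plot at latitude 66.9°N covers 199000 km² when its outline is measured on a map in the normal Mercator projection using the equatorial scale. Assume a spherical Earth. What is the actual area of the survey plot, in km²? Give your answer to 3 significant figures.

For Mercator, h = k = sec φ (a conformal cylindrical projection has a single point scale, 1/cos φ).
Areal scale = k² = sec²φ = 1/cos²(66.9°) = 1/0.3923² = 6.497.
True area = apparent / (areal scale) = 199000 / 6.497 ≈ 30600 km².

30600 km²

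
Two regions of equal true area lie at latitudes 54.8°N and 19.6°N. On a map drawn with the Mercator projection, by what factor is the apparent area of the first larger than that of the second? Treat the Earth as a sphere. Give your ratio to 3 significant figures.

2.67

Mercator is conformal with k = sec φ, so areal scale = k² = sec²φ.
At 54.8°: sec²(54.8°) = 1/0.5764² = 3.010.
At 19.6°: sec²(19.6°) = 1/0.9421² = 1.127.
Ratio = 3.010/1.127 = cos²(19.6°)/cos²(54.8°) ≈ 2.67.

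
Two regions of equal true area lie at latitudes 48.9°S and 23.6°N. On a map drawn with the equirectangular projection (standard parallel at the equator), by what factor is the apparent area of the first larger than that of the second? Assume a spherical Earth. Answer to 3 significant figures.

For the equirectangular projection with φ₀ = 0 (plate carrée), h = 1 along meridians and k = sec φ along parallels.
Areal scale at 48.9°: h·k = 1.000 × 1.521 = 1.521.
Areal scale at 23.6°: h·k = 1.000 × 1.091 = 1.091.
Ratio = 1.521/1.091 ≈ 1.39.

1.39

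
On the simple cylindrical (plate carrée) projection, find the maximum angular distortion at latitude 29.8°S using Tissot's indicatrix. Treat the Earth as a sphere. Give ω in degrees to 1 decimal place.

For the equirectangular projection with φ₀ = 0 (plate carrée), h = 1 along meridians and k = sec φ along parallels.
At 29.8°: h = 1.000, k = 1.152; principal scales a = 1.152, b = 1.000.
sin(ω/2) = (a − b)/(a + b) = 0.1524/2.152 = 0.07080, so ω = 2 arcsin(0.07080) ≈ 8.1°.

8.1°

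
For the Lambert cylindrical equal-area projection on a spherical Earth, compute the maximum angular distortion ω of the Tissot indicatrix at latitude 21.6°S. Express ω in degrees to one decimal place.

The Lambert cylindrical equal-area projection is the cylindrical equal-area projection with its standard parallel at the equator (φ₀ = 0). For cylindrical equal-area with standard parallel φ₀, h = cos φ / cos φ₀ and k = cos φ₀ / cos φ, so h·k = 1.
At 21.6°: h = 0.9298, k = 1.076; principal scales a = 1.076, b = 0.9298.
sin(ω/2) = (a − b)/(a + b) = 0.1458/2.005 = 0.07268, so ω = 2 arcsin(0.07268) ≈ 8.3°.

8.3°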